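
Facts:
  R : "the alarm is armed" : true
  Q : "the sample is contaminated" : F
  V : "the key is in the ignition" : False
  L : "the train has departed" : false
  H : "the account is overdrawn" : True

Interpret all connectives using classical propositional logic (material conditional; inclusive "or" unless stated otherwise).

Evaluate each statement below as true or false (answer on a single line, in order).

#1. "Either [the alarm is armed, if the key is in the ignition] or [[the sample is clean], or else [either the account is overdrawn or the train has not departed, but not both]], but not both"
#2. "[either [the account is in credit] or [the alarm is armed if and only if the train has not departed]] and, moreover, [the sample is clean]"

#1 False; #2 True

#1: Formalization: (V -> R) xor (~Q | (H xor ~L))

V -> R = F -> T = T
~Q = ~F = T
~L = ~F = T
H xor ~L = T xor T = F
~Q | (H xor ~L) = T | F = T
(V -> R) xor (~Q | (H xor ~L)) = T xor T = F
Hence #1 is false.

#2: Formalization: (~H | (R <-> ~L)) & ~Q

~H = ~T = F
~L = ~F = T
R <-> ~L = T <-> T = T
~H | (R <-> ~L) = F | T = T
~Q = ~F = T
(~H | (R <-> ~L)) & ~Q = T & T = T
Thus #2 is true.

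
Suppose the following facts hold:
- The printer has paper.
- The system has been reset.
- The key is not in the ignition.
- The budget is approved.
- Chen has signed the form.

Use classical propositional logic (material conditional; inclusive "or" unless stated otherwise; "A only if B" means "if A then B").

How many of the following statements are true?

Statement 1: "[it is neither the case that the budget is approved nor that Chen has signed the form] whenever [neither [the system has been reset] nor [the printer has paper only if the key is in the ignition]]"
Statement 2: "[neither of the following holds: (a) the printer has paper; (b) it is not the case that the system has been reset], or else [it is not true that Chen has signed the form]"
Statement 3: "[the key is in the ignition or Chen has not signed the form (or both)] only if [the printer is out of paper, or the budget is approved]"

2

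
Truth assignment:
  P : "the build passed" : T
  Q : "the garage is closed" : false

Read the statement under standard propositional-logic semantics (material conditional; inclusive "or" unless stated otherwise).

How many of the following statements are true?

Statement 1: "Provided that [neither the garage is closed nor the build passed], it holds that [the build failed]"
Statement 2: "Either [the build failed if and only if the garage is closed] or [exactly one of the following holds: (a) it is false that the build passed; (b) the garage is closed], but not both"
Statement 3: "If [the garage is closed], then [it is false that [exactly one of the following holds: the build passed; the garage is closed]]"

3

Statement 1: Formalization: (Q nor P) -> ~P

Q nor P = F nor T = F
~P = ~T = F
(Q nor P) -> ~P = F -> F = T
Thus Statement 1 is true.

Statement 2: Parsed as (~P <-> Q) xor (~P xor Q)

~P = ~T = F
~P <-> Q = F <-> F = T
~P = ~T = F
~P xor Q = F xor F = F
(~P <-> Q) xor (~P xor Q) = T xor F = T
Thus Statement 2 is true.

Statement 3: In symbols: Q -> ~(P xor Q)

P xor Q = T xor F = T
~(P xor Q) = ~T = F
Q -> ~(P xor Q) = F -> F = T
So Statement 3 is true.

Count: 3.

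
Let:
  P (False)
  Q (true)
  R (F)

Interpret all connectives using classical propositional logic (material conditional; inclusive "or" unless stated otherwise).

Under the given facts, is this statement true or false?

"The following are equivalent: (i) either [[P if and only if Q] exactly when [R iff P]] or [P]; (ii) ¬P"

In symbols: (((P iff Q) iff (R iff P)) or P) iff not P

P iff Q = False iff True = False
R iff P = False iff False = True
(P iff Q) iff (R iff P) = False iff True = False
((P iff Q) iff (R iff P)) or P = False or False = False
not P = not False = True
(((P iff Q) iff (R iff P)) or P) iff not P = False iff True = False

False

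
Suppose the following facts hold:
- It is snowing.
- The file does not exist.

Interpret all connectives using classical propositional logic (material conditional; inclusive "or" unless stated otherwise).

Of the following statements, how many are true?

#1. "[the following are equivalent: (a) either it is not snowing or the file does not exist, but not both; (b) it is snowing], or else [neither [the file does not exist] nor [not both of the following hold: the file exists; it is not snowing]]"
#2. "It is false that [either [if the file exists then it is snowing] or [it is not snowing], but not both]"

1

Let P = "it is snowing" (True), Q = "the file exists" (False).

#1: Parsed as ((not P xor not Q) iff P) or (not Q nor (Q nand not P))

not P = not True = False
not Q = not False = True
not P xor not Q = False xor True = True
(not P xor not Q) iff P = True iff True = True
not Q = not False = True
not P = not True = False
Q nand not P = False nand False = True
not Q nor (Q nand not P) = True nor True = False
((not P xor not Q) iff P) or (not Q nor (Q nand not P)) = True or False = True
Thus #1 is true.

#2: This is not ((Q -> P) xor not P).

Q -> P = False -> True = True
not P = not True = False
(Q -> P) xor not P = True xor False = True
not ((Q -> P) xor not P) = not True = False
Thus #2 is false.

True statements: 1.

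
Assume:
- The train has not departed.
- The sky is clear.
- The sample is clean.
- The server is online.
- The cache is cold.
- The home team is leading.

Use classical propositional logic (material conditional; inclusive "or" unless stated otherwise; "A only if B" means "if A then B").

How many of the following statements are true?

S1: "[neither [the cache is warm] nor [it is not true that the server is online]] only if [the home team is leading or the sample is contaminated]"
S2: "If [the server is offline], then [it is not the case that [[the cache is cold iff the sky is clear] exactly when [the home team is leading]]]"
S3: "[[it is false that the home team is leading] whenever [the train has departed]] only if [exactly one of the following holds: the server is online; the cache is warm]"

3

Let U = "the cache is warm" (F), S = "the server is online" (T), V = "the home team is leading" (T), R = "the sample is contaminated" (F), Q = "the sky is overcast" (F), P = "the train has departed" (F).

S1: This is (U nor ~S) -> (V | R).

~S = ~T = F
U nor ~S = F nor F = T
V | R = T | F = T
(U nor ~S) -> (V | R) = T -> T = T
So S1 is true.

S2: Parsed as ~S -> ~((~U <-> ~Q) <-> V)

~S = ~T = F
~U = ~F = T
~Q = ~F = T
~U <-> ~Q = T <-> T = T
(~U <-> ~Q) <-> V = T <-> T = T
~((~U <-> ~Q) <-> V) = ~T = F
~S -> ~((~U <-> ~Q) <-> V) = F -> F = T
Thus S2 is true.

S3: Formalization: (P -> ~V) -> (S xor U)

~V = ~T = F
P -> ~V = F -> F = T
S xor U = T xor F = T
(P -> ~V) -> (S xor U) = T -> T = T
So S3 is true.

3 of the 3 statements are true.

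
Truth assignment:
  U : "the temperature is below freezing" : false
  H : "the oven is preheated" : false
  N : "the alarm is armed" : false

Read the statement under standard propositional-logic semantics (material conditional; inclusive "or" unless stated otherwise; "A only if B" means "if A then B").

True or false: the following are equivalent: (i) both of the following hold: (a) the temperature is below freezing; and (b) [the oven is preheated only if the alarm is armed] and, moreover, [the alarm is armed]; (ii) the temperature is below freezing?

The statement is true.

In symbols: (U & ((H -> N) & N)) <-> U

H -> N = F -> F = T
(H -> N) & N = T & F = F
U & ((H -> N) & N) = F & F = F
(U & ((H -> N) & N)) <-> U = F <-> F = T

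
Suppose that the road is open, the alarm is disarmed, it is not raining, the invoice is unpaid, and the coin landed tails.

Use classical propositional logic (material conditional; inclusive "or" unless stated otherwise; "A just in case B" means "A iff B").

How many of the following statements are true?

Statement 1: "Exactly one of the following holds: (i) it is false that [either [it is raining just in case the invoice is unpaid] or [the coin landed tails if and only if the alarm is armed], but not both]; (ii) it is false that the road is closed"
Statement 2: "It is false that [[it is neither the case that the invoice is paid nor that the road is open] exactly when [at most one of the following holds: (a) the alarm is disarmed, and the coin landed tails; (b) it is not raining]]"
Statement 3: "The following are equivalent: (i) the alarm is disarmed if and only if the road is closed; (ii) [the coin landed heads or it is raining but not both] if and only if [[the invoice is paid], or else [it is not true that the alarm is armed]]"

1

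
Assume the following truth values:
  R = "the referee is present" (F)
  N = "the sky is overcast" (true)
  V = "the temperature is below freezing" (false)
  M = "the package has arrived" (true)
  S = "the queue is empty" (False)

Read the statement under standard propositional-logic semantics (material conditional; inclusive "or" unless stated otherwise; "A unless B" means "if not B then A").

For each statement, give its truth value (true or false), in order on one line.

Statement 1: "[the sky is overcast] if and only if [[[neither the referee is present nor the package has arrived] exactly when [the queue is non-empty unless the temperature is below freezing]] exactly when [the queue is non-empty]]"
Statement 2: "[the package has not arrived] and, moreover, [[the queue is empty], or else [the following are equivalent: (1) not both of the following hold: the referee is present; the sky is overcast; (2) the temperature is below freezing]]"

Statement 1 F; Statement 2 F

Statement 1: Parsed as N iff (((R nor M) iff (not S or V)) iff not S)

R nor M = False nor True = False
not S = not False = True
not S or V = True or False = True
(R nor M) iff (not S or V) = False iff True = False
not S = not False = True
((R nor M) iff (not S or V)) iff not S = False iff True = False
N iff (((R nor M) iff (not S or V)) iff not S) = True iff False = False
Hence Statement 1 is false.

Statement 2: Parsed as not M and (S or ((R nand N) iff V))

not M = not True = False
R nand N = False nand True = True
(R nand N) iff V = True iff False = False
S or ((R nand N) iff V) = False or False = False
not M and (S or ((R nand N) iff V)) = False and False = False
Hence Statement 2 is false.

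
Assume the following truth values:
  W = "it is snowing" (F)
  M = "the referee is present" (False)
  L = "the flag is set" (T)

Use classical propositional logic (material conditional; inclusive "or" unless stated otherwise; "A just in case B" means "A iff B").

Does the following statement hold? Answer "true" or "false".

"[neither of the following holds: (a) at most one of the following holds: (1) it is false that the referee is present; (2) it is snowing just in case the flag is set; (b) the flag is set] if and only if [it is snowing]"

true

Formalization: ((¬M ↑ (W ↔ L)) ↓ L) ↔ W

¬M = ¬F = T
W ↔ L = F ↔ T = F
¬M ↑ (W ↔ L) = T ↑ F = T
(¬M ↑ (W ↔ L)) ↓ L = T ↓ T = F
((¬M ↑ (W ↔ L)) ↓ L) ↔ W = F ↔ F = T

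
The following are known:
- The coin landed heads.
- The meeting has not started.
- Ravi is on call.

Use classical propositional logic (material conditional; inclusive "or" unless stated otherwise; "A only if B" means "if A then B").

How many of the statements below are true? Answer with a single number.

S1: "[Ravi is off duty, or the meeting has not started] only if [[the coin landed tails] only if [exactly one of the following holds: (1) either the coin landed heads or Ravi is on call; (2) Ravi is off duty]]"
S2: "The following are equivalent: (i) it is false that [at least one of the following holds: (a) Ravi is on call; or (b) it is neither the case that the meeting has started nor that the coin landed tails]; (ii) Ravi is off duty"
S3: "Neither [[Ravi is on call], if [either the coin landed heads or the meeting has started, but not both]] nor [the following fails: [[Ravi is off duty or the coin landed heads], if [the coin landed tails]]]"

2

Let H = "Ravi is on call" (True), R = "the meeting has started" (False), D = "the coin landed heads" (True).

S1: This is (not H or not R) -> (not D -> ((D or H) xor not H)).

not H = not True = False
not R = not False = True
not H or not R = False or True = True
not D = not True = False
D or H = True or True = True
not H = not True = False
(D or H) xor not H = True xor False = True
not D -> ((D or H) xor not H) = False -> True = True
(not H or not R) -> (not D -> ((D or H) xor not H)) = True -> True = True
Thus S1 is true.

S2: Parsed as not (H or (R nor not D)) iff not H

not D = not True = False
R nor not D = False nor False = True
H or (R nor not D) = True or True = True
not (H or (R nor not D)) = not True = False
not H = not True = False
not (H or (R nor not D)) iff not H = False iff False = True
Hence S2 is true.

S3: In symbols: ((D xor R) -> H) nor not (not D -> (not H or D))

D xor R = True xor False = True
(D xor R) -> H = True -> True = True
not D = not True = False
not H = not True = False
not H or D = False or True = True
not D -> (not H or D) = False -> True = True
not (not D -> (not H or D)) = not True = False
((D xor R) -> H) nor not (not D -> (not H or D)) = True nor False = False
Hence S3 is false.

2 of the 3 statements are true.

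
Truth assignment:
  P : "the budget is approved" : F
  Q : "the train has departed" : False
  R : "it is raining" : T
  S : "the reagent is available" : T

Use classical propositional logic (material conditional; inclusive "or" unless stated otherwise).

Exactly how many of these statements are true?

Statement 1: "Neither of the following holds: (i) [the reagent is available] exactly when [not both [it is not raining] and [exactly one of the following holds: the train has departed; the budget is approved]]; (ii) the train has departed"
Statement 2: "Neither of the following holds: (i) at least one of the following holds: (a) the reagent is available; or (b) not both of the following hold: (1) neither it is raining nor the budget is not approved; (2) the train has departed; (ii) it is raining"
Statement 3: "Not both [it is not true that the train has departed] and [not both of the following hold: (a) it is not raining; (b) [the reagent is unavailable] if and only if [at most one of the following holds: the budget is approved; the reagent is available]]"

0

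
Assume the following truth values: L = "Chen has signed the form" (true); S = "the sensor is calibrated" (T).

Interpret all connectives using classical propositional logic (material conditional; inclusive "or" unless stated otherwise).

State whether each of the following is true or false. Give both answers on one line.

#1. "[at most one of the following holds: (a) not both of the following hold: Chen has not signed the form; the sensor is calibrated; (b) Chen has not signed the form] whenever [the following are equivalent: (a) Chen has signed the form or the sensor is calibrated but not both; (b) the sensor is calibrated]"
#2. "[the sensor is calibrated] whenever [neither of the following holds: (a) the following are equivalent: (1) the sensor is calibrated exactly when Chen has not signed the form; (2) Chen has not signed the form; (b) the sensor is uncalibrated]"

#1: Formalization: ((L ⊕ S) ↔ S) → ((¬L ↑ S) ↑ ¬L)

L ⊕ S = T ⊕ T = F
(L ⊕ S) ↔ S = F ↔ T = F
¬L = ¬T = F
¬L ↑ S = F ↑ T = T
¬L = ¬T = F
(¬L ↑ S) ↑ ¬L = T ↑ F = T
((L ⊕ S) ↔ S) → ((¬L ↑ S) ↑ ¬L) = F → T = T
Thus #1 is true.

#2: Formalization: (((S ↔ ¬L) ↔ ¬L) ↓ ¬S) → S

¬L = ¬T = F
S ↔ ¬L = T ↔ F = F
¬L = ¬T = F
(S ↔ ¬L) ↔ ¬L = F ↔ F = T
¬S = ¬T = F
((S ↔ ¬L) ↔ ¬L) ↓ ¬S = T ↓ F = F
(((S ↔ ¬L) ↔ ¬L) ↓ ¬S) → S = F → T = T
Hence #2 is true.

#1 T / #2 T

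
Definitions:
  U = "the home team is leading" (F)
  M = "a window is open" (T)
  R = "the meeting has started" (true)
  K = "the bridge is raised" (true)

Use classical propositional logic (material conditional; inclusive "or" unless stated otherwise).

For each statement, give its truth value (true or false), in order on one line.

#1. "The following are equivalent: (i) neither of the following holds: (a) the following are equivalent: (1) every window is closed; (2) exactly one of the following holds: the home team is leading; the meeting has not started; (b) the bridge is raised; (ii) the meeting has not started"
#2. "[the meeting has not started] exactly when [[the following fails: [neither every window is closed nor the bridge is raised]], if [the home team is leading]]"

#1 true / #2 false

#1: In symbols: ((~M <-> (U xor ~R)) nor K) <-> ~R

~M = ~T = F
~R = ~T = F
U xor ~R = F xor F = F
~M <-> (U xor ~R) = F <-> F = T
(~M <-> (U xor ~R)) nor K = T nor T = F
~R = ~T = F
((~M <-> (U xor ~R)) nor K) <-> ~R = F <-> F = T
So #1 is true.

#2: This is ~R <-> (U -> ~(~M nor K)).

~R = ~T = F
~M = ~T = F
~M nor K = F nor T = F
~(~M nor K) = ~F = T
U -> ~(~M nor K) = F -> T = T
~R <-> (U -> ~(~M nor K)) = F <-> T = F
Thus #2 is false.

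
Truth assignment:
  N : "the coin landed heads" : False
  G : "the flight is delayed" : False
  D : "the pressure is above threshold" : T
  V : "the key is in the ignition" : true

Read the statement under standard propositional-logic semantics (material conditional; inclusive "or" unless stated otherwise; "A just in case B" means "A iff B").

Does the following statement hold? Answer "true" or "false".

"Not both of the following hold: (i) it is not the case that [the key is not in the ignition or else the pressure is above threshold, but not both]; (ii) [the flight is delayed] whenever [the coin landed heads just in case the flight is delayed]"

Values: V=True, D=True, N=False, G=False.
In symbols: not (not V xor D) nand ((N iff G) -> G)

not V = not True = False
not V xor D = False xor True = True
not (not V xor D) = not True = False
N iff G = False iff False = True
(N iff G) -> G = True -> False = False
not (not V xor D) nand ((N iff G) -> G) = False nand False = True

The statement is true.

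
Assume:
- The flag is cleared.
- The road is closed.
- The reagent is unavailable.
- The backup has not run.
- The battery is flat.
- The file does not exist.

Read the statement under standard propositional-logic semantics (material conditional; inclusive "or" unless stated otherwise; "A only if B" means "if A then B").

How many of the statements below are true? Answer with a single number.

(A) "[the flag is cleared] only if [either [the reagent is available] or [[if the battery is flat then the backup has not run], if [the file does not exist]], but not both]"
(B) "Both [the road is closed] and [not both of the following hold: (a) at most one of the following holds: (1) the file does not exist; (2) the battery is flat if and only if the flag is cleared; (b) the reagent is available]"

2

Let P = "the flag is set" (F), R = "the reagent is available" (F), V = "the file exists" (F), U = "the battery is charged" (F), S = "the backup has run" (F), Q = "the road is closed" (T).

(A): Formalization: ~P -> (R xor (~V -> (~U -> ~S)))

~P = ~F = T
~V = ~F = T
~U = ~F = T
~S = ~F = T
~U -> ~S = T -> T = T
~V -> (~U -> ~S) = T -> T = T
R xor (~V -> (~U -> ~S)) = F xor T = T
~P -> (R xor (~V -> (~U -> ~S))) = T -> T = T
Hence (A) is true.

(B): Parsed as Q & ((~V nand (~U <-> ~P)) nand R)

~V = ~F = T
~U = ~F = T
~P = ~F = T
~U <-> ~P = T <-> T = T
~V nand (~U <-> ~P) = T nand T = F
(~V nand (~U <-> ~P)) nand R = F nand F = T
Q & ((~V nand (~U <-> ~P)) nand R) = T & T = T
So (B) is true.

True statements: 2 ((A), (B)).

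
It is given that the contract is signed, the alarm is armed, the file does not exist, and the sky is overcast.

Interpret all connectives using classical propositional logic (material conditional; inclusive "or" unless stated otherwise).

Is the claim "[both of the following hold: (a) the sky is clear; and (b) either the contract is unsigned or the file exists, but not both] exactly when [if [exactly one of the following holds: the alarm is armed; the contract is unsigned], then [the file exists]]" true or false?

True.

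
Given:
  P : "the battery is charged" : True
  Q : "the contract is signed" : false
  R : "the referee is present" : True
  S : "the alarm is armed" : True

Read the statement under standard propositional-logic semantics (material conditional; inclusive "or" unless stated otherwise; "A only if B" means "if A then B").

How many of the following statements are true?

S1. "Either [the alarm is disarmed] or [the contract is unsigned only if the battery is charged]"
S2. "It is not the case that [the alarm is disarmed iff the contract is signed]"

1

S1: Formalization: ¬S ∨ (¬Q → P)

¬S = ¬T = F
¬Q = ¬F = T
¬Q → P = T → T = T
¬S ∨ (¬Q → P) = F ∨ T = T
So S1 is true.

S2: Parsed as ¬(¬S ↔ Q)

¬S = ¬T = F
¬S ↔ Q = F ↔ F = T
¬(¬S ↔ Q) = ¬T = F
Thus S2 is false.

Count: 1.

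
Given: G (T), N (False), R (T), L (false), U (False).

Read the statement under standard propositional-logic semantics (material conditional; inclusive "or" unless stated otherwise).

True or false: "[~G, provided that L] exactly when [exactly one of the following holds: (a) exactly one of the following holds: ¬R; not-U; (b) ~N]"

Values: L=F, G=T, R=T, U=F, N=F.
This is (L -> ~G) <-> ((~R xor ~U) xor ~N).

~G = ~T = F
L -> ~G = F -> F = T
~R = ~T = F
~U = ~F = T
~R xor ~U = F xor T = T
~N = ~F = T
(~R xor ~U) xor ~N = T xor T = F
(L -> ~G) <-> ((~R xor ~U) xor ~N) = T <-> F = F

false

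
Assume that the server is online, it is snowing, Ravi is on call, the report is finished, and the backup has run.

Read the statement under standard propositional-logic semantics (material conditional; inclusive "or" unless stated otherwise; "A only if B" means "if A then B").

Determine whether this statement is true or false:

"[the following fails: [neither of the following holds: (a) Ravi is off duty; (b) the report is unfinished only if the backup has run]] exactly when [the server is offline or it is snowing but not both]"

true

Let L = "Ravi is on call" (T), Q = "the report is finished" (T), H = "the backup has run" (T), P = "the server is online" (T), W = "it is snowing" (T).
In symbols: ¬(¬L ↓ (¬Q → H)) ↔ (¬P ⊕ W)

¬L = ¬T = F
¬Q = ¬T = F
¬Q → H = F → T = T
¬L ↓ (¬Q → H) = F ↓ T = F
¬(¬L ↓ (¬Q → H)) = ¬F = T
¬P = ¬T = F
¬P ⊕ W = F ⊕ T = T
¬(¬L ↓ (¬Q → H)) ↔ (¬P ⊕ W) = T ↔ T = T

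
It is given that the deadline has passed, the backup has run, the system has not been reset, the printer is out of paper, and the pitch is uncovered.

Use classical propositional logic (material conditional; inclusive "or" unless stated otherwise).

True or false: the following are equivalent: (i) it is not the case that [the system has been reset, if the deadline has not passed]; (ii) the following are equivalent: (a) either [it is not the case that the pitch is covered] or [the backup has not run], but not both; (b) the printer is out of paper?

Let P = "the deadline has passed" (True), R = "the system has been reset" (False), U = "the pitch is covered" (False), Q = "the backup has run" (True), S = "the printer has paper" (False).
In symbols: not (not P -> R) iff ((not U xor not Q) iff not S)

not P = not True = False
not P -> R = False -> False = True
not (not P -> R) = not True = False
not U = not False = True
not Q = not True = False
not U xor not Q = True xor False = True
not S = not False = True
(not U xor not Q) iff not S = True iff True = True
not (not P -> R) iff ((not U xor not Q) iff not S) = False iff True = False

false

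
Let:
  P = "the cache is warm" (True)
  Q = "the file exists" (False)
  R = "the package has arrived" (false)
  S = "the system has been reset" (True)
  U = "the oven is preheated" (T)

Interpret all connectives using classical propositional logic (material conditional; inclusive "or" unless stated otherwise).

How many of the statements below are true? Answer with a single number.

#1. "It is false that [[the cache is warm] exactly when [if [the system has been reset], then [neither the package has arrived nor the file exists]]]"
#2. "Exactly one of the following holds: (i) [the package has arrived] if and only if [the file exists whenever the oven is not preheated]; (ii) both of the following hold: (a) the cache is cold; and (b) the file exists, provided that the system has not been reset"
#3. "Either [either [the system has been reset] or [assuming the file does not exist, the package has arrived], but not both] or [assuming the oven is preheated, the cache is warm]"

1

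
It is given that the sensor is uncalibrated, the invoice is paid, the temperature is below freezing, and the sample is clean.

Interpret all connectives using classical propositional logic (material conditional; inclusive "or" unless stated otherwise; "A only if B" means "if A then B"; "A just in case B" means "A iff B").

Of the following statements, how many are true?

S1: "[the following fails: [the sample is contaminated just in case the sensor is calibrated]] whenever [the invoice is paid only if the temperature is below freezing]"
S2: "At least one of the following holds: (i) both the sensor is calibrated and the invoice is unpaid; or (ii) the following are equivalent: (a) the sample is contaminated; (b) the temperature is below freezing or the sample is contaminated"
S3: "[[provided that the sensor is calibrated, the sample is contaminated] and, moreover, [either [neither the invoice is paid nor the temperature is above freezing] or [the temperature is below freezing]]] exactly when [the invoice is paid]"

Let Q = "the invoice is paid" (T), R = "the temperature is below freezing" (T), S = "the sample is contaminated" (F), P = "the sensor is calibrated" (F).

S1: This is (Q → R) → ¬(S ↔ P).

Q → R = T → T = T
S ↔ P = F ↔ F = T
¬(S ↔ P) = ¬T = F
(Q → R) → ¬(S ↔ P) = T → F = F
Hence S1 is false.

S2: Parsed as (P ∧ ¬Q) ∨ (S ↔ (R ∨ S))

¬Q = ¬T = F
P ∧ ¬Q = F ∧ F = F
R ∨ S = T ∨ F = T
S ↔ (R ∨ S) = F ↔ T = F
(P ∧ ¬Q) ∨ (S ↔ (R ∨ S)) = F ∨ F = F
Thus S2 is false.

S3: Formalization: ((P → S) ∧ ((Q ↓ ¬R) ∨ R)) ↔ Q

P → S = F → F = T
¬R = ¬T = F
Q ↓ ¬R = T ↓ F = F
(Q ↓ ¬R) ∨ R = F ∨ T = T
(P → S) ∧ ((Q ↓ ¬R) ∨ R) = T ∧ T = T
((P → S) ∧ ((Q ↓ ¬R) ∨ R)) ↔ Q = T ↔ T = T
So S3 is true.

1 of the 3 statements is true.

1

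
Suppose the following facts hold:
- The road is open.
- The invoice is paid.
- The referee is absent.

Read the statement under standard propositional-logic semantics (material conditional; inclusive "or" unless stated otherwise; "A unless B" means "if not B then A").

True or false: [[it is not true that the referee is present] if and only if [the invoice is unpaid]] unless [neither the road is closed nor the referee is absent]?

False

Let R = "the referee is present" (False), Q = "the invoice is paid" (True), P = "the road is closed" (False).
Formalization: (not R iff not Q) or (P nor not R)

not R = not False = True
not Q = not True = False
not R iff not Q = True iff False = False
not R = not False = True
P nor not R = False nor True = False
(not R iff not Q) or (P nor not R) = False or False = False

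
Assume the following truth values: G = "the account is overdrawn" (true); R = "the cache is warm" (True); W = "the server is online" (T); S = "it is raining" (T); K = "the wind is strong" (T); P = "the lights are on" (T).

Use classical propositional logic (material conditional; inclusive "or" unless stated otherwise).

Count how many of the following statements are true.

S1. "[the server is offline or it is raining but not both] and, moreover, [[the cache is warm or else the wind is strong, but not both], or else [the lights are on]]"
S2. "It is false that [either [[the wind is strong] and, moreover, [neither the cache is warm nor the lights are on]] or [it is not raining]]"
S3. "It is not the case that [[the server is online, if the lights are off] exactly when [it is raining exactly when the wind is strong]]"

2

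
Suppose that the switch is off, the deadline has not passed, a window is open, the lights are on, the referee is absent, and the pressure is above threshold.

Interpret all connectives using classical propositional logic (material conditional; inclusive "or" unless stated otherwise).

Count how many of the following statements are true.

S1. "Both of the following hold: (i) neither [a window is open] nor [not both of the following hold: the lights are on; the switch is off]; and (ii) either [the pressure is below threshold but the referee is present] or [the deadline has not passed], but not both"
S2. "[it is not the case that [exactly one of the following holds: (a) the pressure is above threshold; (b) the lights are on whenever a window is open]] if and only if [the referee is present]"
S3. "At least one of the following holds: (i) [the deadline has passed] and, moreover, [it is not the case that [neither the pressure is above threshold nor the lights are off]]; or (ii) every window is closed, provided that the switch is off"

Let W = "a window is open" (True), K = "the lights are on" (True), L = "the switch is on" (False), G = "the pressure is above threshold" (True), S = "the referee is present" (False), P = "the deadline has passed" (False).

S1: Parsed as (W nor (K nand not L)) and ((not G and S) xor not P)

not L = not False = True
K nand not L = True nand True = False
W nor (K nand not L) = True nor False = False
not G = not True = False
not G and S = False and False = False
not P = not False = True
(not G and S) xor not P = False xor True = True
(W nor (K nand not L)) and ((not G and S) xor not P) = False and True = False
So S1 is false.

S2: Parsed as not (G xor (W -> K)) iff S

W -> K = True -> True = True
G xor (W -> K) = True xor True = False
not (G xor (W -> K)) = not False = True
not (G xor (W -> K)) iff S = True iff False = False
Thus S2 is false.

S3: Parsed as (P and not (G nor not K)) or (not L -> not W)

not K = not True = False
G nor not K = True nor False = False
not (G nor not K) = not False = True
P and not (G nor not K) = False and True = False
not L = not False = True
not W = not True = False
not L -> not W = True -> False = False
(P and not (G nor not K)) or (not L -> not W) = False or False = False
So S3 is false.

True statements: 0 (none).

0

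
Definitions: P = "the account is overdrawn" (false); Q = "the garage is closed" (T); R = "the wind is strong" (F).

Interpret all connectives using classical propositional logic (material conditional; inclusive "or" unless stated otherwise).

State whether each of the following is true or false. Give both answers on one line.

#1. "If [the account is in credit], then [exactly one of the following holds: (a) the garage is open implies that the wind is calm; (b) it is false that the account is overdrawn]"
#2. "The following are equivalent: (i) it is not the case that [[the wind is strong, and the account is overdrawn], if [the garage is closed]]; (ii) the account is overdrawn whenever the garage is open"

#1 false, #2 true

#1: Formalization: ¬P → ((¬Q → ¬R) ⊕ ¬P)

¬P = ¬F = T
¬Q = ¬T = F
¬R = ¬F = T
¬Q → ¬R = F → T = T
¬P = ¬F = T
(¬Q → ¬R) ⊕ ¬P = T ⊕ T = F
¬P → ((¬Q → ¬R) ⊕ ¬P) = T → F = F
Thus #1 is false.

#2: Parsed as ¬(Q → (R ∧ P)) ↔ (¬Q → P)

R ∧ P = F ∧ F = F
Q → (R ∧ P) = T → F = F
¬(Q → (R ∧ P)) = ¬F = T
¬Q = ¬T = F
¬Q → P = F → F = T
¬(Q → (R ∧ P)) ↔ (¬Q → P) = T ↔ T = T
Thus #2 is true.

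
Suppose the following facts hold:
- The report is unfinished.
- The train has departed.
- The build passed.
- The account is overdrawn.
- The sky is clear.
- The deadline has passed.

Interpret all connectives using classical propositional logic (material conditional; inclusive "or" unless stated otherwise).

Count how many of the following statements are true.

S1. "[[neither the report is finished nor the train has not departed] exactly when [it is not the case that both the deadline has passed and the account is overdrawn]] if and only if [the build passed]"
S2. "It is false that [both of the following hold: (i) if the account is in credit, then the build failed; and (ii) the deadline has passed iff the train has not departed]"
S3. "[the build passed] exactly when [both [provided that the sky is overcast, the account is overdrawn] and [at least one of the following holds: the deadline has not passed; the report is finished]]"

1

Let U = "the report is finished" (F), G = "the train has departed" (T), D = "the deadline has passed" (T), Q = "the account is overdrawn" (T), M = "the build passed" (T), L = "the sky is overcast" (F).

S1: Formalization: ((U nor ~G) <-> (D nand Q)) <-> M

~G = ~T = F
U nor ~G = F nor F = T
D nand Q = T nand T = F
(U nor ~G) <-> (D nand Q) = T <-> F = F
((U nor ~G) <-> (D nand Q)) <-> M = F <-> T = F
Thus S1 is false.

S2: Formalization: ~((~Q -> ~M) & (D <-> ~G))

~Q = ~T = F
~M = ~T = F
~Q -> ~M = F -> F = T
~G = ~T = F
D <-> ~G = T <-> F = F
(~Q -> ~M) & (D <-> ~G) = T & F = F
~((~Q -> ~M) & (D <-> ~G)) = ~F = T
Hence S2 is true.

S3: In symbols: M <-> ((L -> Q) & (~D | U))

L -> Q = F -> T = T
~D = ~T = F
~D | U = F | F = F
(L -> Q) & (~D | U) = T & F = F
M <-> ((L -> Q) & (~D | U)) = T <-> F = F
Thus S3 is false.

1 of the 3 statements is true.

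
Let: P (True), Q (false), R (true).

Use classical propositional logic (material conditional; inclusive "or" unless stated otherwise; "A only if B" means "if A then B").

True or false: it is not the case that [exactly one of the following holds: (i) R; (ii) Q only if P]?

Formalization: ¬(R ⊕ (Q → P))

Q → P = F → T = T
R ⊕ (Q → P) = T ⊕ T = F
¬(R ⊕ (Q → P)) = ¬F = T

True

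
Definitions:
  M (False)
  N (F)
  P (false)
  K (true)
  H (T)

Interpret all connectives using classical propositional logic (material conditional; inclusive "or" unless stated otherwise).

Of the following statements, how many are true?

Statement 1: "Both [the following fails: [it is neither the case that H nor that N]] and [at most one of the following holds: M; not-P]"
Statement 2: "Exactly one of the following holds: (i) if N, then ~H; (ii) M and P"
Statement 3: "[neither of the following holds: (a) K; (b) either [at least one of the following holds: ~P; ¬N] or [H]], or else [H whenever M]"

3

Statement 1: Formalization: ¬(H ↓ N) ∧ (M ↑ ¬P)

H ↓ N = T ↓ F = F
¬(H ↓ N) = ¬F = T
¬P = ¬F = T
M ↑ ¬P = F ↑ T = T
¬(H ↓ N) ∧ (M ↑ ¬P) = T ∧ T = T
So Statement 1 is true.

Statement 2: Formalization: (N → ¬H) ⊕ (M ∧ P)

¬H = ¬T = F
N → ¬H = F → F = T
M ∧ P = F ∧ F = F
(N → ¬H) ⊕ (M ∧ P) = T ⊕ F = T
Hence Statement 2 is true.

Statement 3: This is (K ↓ ((¬P ∨ ¬N) ∨ H)) ∨ (M → H).

¬P = ¬F = T
¬N = ¬F = T
¬P ∨ ¬N = T ∨ T = T
(¬P ∨ ¬N) ∨ H = T ∨ T = T
K ↓ ((¬P ∨ ¬N) ∨ H) = T ↓ T = F
M → H = F → T = T
(K ↓ ((¬P ∨ ¬N) ∨ H)) ∨ (M → H) = F ∨ T = T
So Statement 3 is true.

Count: 3.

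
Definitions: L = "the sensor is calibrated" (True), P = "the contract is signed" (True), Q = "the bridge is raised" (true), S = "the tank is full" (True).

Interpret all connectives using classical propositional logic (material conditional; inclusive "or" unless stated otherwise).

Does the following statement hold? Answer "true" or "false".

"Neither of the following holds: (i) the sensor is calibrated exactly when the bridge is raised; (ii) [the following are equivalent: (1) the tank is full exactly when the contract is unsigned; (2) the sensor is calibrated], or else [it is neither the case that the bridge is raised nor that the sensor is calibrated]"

Values: L=True, Q=True, S=True, P=True.
Formalization: (L iff Q) nor (((S iff not P) iff L) or (Q nor L))

L iff Q = True iff True = True
not P = not True = False
S iff not P = True iff False = False
(S iff not P) iff L = False iff True = False
Q nor L = True nor True = False
((S iff not P) iff L) or (Q nor L) = False or False = False
(L iff Q) nor (((S iff not P) iff L) or (Q nor L)) = True nor False = False

False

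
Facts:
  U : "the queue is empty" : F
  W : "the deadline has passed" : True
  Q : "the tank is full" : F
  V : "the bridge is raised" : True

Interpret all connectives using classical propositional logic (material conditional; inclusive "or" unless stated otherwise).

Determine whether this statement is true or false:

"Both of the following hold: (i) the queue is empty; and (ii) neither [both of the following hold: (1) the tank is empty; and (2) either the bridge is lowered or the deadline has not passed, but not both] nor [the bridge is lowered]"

False.

Parsed as U & ((~Q & (~V xor ~W)) nor ~V)

~Q = ~F = T
~V = ~T = F
~W = ~T = F
~V xor ~W = F xor F = F
~Q & (~V xor ~W) = T & F = F
~V = ~T = F
(~Q & (~V xor ~W)) nor ~V = F nor F = T
U & ((~Q & (~V xor ~W)) nor ~V) = F & T = F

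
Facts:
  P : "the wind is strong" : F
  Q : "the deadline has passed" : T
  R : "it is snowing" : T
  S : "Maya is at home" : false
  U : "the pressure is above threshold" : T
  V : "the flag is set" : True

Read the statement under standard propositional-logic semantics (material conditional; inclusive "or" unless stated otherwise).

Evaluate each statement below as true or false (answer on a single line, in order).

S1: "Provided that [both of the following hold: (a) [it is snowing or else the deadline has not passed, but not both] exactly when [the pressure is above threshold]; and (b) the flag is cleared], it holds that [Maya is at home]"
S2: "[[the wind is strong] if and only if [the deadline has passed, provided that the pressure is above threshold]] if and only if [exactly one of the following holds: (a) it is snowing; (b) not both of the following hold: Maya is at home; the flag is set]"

S1: This is (((R ⊕ ¬Q) ↔ U) ∧ ¬V) → S.

¬Q = ¬T = F
R ⊕ ¬Q = T ⊕ F = T
(R ⊕ ¬Q) ↔ U = T ↔ T = T
¬V = ¬T = F
((R ⊕ ¬Q) ↔ U) ∧ ¬V = T ∧ F = F
(((R ⊕ ¬Q) ↔ U) ∧ ¬V) → S = F → F = T
Hence S1 is true.

S2: Formalization: (P ↔ (U → Q)) ↔ (R ⊕ (S ↑ V))

U → Q = T → T = T
P ↔ (U → Q) = F ↔ T = F
S ↑ V = F ↑ T = T
R ⊕ (S ↑ V) = T ⊕ T = F
(P ↔ (U → Q)) ↔ (R ⊕ (S ↑ V)) = F ↔ F = T
Hence S2 is true.

S1 T / S2 T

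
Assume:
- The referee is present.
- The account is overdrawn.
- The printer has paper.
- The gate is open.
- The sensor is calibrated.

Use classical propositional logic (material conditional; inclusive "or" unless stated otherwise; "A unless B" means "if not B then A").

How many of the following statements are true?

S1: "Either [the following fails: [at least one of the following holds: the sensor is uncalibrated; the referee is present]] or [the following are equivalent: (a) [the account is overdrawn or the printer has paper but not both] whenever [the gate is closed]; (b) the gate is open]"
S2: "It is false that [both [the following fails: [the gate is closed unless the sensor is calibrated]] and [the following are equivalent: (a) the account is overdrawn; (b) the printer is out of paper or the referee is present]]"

2

Let L = "the sensor is calibrated" (True), W = "the referee is present" (True), M = "the gate is open" (True), S = "the account is overdrawn" (True), D = "the printer has paper" (True).

S1: This is not (not L or W) or ((not M -> (S xor D)) iff M).

not L = not True = False
not L or W = False or True = True
not (not L or W) = not True = False
not M = not True = False
S xor D = True xor True = False
not M -> (S xor D) = False -> False = True
(not M -> (S xor D)) iff M = True iff True = True
not (not L or W) or ((not M -> (S xor D)) iff M) = False or True = True
Thus S1 is true.

S2: Formalization: not (not (not M or L) and (S iff (not D or W)))

not M = not True = False
not M or L = False or True = True
not (not M or L) = not True = False
not D = not True = False
not D or W = False or True = True
S iff (not D or W) = True iff True = True
not (not M or L) and (S iff (not D or W)) = False and True = False
not (not (not M or L) and (S iff (not D or W))) = not False = True
Thus S2 is true.

True statements: 2.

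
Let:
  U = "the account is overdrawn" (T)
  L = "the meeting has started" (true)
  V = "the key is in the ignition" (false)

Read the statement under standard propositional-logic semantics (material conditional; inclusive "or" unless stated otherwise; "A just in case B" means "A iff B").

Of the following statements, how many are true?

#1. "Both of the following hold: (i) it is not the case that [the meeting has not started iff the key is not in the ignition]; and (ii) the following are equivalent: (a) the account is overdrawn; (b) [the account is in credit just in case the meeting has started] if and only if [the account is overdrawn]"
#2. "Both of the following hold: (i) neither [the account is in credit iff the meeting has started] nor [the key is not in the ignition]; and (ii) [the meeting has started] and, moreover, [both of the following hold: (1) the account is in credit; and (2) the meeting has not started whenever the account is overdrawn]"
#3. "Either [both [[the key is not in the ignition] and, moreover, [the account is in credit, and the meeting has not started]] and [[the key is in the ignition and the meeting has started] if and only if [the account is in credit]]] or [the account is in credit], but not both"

0

#1: In symbols: ~(~L <-> ~V) & (U <-> ((~U <-> L) <-> U))

~L = ~T = F
~V = ~F = T
~L <-> ~V = F <-> T = F
~(~L <-> ~V) = ~F = T
~U = ~T = F
~U <-> L = F <-> T = F
(~U <-> L) <-> U = F <-> T = F
U <-> ((~U <-> L) <-> U) = T <-> F = F
~(~L <-> ~V) & (U <-> ((~U <-> L) <-> U)) = T & F = F
Thus #1 is false.

#2: In symbols: ((~U <-> L) nor ~V) & (L & (~U & (U -> ~L)))

~U = ~T = F
~U <-> L = F <-> T = F
~V = ~F = T
(~U <-> L) nor ~V = F nor T = F
~U = ~T = F
~L = ~T = F
U -> ~L = T -> F = F
~U & (U -> ~L) = F & F = F
L & (~U & (U -> ~L)) = T & F = F
((~U <-> L) nor ~V) & (L & (~U & (U -> ~L))) = F & F = F
Hence #2 is false.

#3: Parsed as ((~V & (~U & ~L)) & ((V & L) <-> ~U)) xor ~U

~V = ~F = T
~U = ~T = F
~L = ~T = F
~U & ~L = F & F = F
~V & (~U & ~L) = T & F = F
V & L = F & T = F
~U = ~T = F
(V & L) <-> ~U = F <-> F = T
(~V & (~U & ~L)) & ((V & L) <-> ~U) = F & T = F
~U = ~T = F
((~V & (~U & ~L)) & ((V & L) <-> ~U)) xor ~U = F xor F = F
Hence #3 is false.

0 of the 3 statements are true (none).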